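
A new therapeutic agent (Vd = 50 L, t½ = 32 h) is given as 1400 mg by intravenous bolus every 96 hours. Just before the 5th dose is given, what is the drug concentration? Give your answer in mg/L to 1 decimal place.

4.0 mg/L

f = (1/2)^(τ/t½) = (1/2)^(96/32) ≈ 0.1250.
C₀ = D/Vd = 1400/50 ≈ 28.000 mg/L.
Before the 5th dose, 4 doses have been given. Superposition: Cmin = C₀·(f + f² + … + f^4).
≈ 28.000 × (0.1250 + 0.0156 + 0.0020 + 0.0002) ≈ 28.000 × 0.1428 ≈ 3.998 mg/L.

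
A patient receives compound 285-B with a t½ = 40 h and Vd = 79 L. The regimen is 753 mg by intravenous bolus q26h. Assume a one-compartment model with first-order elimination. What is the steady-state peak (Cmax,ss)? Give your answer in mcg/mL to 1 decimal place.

26.3 mcg/mL

k = ln2/t½ = ln2/40 ≈ 0.017329 h⁻¹; fraction remaining f = e^(−kτ) = e^(−0.017329×26) ≈ 0.6373.
At steady state, accumulation factor R = 1/(1 − e^(−kτ)) ≈ 2.7571.
Each bolus raises the concentration by D/Vd = 753/79 ≈ 9.532 mcg/mL.
Cmax,ss = C₀/(1 − f) ≈ 9.532/0.3627 ≈ 26.281 mcg/mL.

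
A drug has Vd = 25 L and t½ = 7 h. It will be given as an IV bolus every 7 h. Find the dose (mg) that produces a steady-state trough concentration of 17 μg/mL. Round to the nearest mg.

τ/t½ = 7/7 ≈ 1, so f = (1/2)^(7/7) ≈ 0.500000.
Cmin,ss = (D/Vd)·f/(1−f), so D = Cmin,ss·Vd·(1−f)/f.
D = 17 × 25 × (1−f)/f ≈ 17 × 25 × 1.00000 ≈ 425.00 mg.

425 mg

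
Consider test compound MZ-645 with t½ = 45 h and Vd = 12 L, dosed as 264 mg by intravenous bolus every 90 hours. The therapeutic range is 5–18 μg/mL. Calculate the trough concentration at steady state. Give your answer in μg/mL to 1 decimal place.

The dosing interval is 2 half-lives, so f = 2^(−2) = 0.25.
Accumulation ratio R = 1/(1 − f) = 1/0.75 = 4/3.
Single-dose peak C₀ = D/Vd = 264/12 = 22 μg/mL.
Steady-state peak Cmax,ss = C₀·R = 22 × 4/3 ≈ 29.333 μg/mL.
Steady-state trough Cmin,ss = Cmax,ss·f ≈ 29.333 × 0.25 ≈ 7.333 μg/mL.
Trough 7.3 μg/mL vs MEC 5 μg/mL: adequate.

7.3 μg/mL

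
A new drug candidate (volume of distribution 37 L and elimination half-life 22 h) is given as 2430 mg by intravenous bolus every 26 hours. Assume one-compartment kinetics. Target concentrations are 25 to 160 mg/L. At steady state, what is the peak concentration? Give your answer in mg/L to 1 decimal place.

k = ln2/t½ = ln2/22 ≈ 0.031507 h⁻¹; fraction remaining f = e^(−kτ) = e^(−0.031507×26) ≈ 0.4408.
At steady state, accumulation factor R = 1/(1 − e^(−kτ)) ≈ 1.7883.
Single-dose peak C₀ = D/Vd = 2430/37 ≈ 65.676 mg/L.
Steady-state peak Cmax,ss = C₀·R ≈ 65.676 × 1.7883 ≈ 117.448 mg/L.
Peak 117.4 mg/L vs MTC 160 mg/L: below toxic threshold.

117.4 mg/L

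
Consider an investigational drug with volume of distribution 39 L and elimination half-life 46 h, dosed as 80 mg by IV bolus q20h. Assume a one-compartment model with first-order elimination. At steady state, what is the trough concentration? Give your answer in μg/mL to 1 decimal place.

τ/t½ = 20/46 ≈ 0.43478, so fraction remaining f = (1/2)^(20/46) ≈ 0.7398.
At steady state, accumulation factor R = 1/(1 − e^(−kτ)) ≈ 3.8432.
Single-dose peak C₀ = D/Vd = 80/39 ≈ 2.051 μg/mL.
Steady-state peak Cmax,ss = C₀·R ≈ 2.051 × 3.8432 ≈ 7.882 μg/mL.
Steady-state trough Cmin,ss = Cmax,ss·f ≈ 7.882 × 0.7398 ≈ 5.831 μg/mL.

5.8 μg/mL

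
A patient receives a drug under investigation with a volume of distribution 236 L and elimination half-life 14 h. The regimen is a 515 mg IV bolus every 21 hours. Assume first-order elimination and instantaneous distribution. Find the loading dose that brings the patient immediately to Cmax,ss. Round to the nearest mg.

797 mg

f = (1/2)^(21/14) ≈ 0.353553; accumulation ratio R = 1/(1−f) ≈ 1.54692.
Loading dose to hit Cmax,ss on first dose: D_load = D_maint·R ≈ 515 × 1.54692 ≈ 796.66 mg.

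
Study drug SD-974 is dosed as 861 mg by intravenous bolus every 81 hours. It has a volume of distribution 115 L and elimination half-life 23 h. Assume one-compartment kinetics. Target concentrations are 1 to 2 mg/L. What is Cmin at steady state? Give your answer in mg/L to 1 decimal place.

0.7 mg/L

Over one 81-h interval, 81/23 ≈ 3.5217 half-lives elapse, leaving f ≈ 0.0871 of each dose.
Accumulation ratio R = 1/(1 − f) ≈ 1/0.9129 ≈ 1.0954.
Single-dose peak C₀ = D/Vd = 861/115 ≈ 7.487 mg/L.
Cmax,ss = C₀/(1 − f) ≈ 7.487/0.9129 ≈ 8.201 mg/L.
One interval later, Cmin,ss = Cmax,ss·e^(−kτ) ≈ 8.201 × 0.0871 ≈ 0.714 mg/L.
Trough 0.7 mg/L vs MEC 1 mg/L: subtherapeutic.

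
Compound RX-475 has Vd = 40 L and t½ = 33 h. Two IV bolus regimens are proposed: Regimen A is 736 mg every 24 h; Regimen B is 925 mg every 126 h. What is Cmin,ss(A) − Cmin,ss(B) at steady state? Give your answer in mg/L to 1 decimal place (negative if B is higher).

Regimen A: f = (1/2)^(24/33) ≈ 0.6040; Cmin,ss = (736/40)·f/(1−f) ≈ 28.065 mg/L.
Regimen B: f = (1/2)^(126/33) ≈ 0.0709; Cmin,ss = (925/40)·f/(1−f) ≈ 1.765 mg/L.
Difference ≈ 28.065 − 1.765 ≈ 26.300 mg/L.

26.3 mg/L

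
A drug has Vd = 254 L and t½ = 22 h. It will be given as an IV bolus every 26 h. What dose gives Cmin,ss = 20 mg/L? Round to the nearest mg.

6445 mg

τ/t½ = 26/22 ≈ 1.1818, so f = (1/2)^(26/22) ≈ 0.440796.
Cmin,ss = (D/Vd)·f/(1−f), so D = Cmin,ss·Vd·(1−f)/f.
D = 20 × 254 × (1−f)/f ≈ 20 × 254 × 1.26862 ≈ 6444.59 mg.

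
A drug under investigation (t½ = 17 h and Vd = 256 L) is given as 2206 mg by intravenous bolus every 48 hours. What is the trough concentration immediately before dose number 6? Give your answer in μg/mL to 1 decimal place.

1.4 μg/mL

f = (1/2)^(τ/t½) = (1/2)^(48/17) ≈ 0.1413.
C₀ = D/Vd = 2206/256 ≈ 8.617 μg/mL.
Before the 6th dose, 5 doses have been given. Superposition: Cmin = C₀·(f + f² + … + f^5).
≈ 8.617 × (0.1413 + 0.0200 + 0.0028 + 0.0004 + 0.0001) ≈ 8.617 × 0.1646 ≈ 1.418 μg/mL.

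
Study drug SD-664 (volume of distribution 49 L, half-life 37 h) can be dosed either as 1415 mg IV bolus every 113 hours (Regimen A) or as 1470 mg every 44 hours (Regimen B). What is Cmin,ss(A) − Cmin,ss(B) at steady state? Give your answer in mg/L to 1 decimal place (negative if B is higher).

Regimen A: f = (1/2)^(113/37) ≈ 0.1204; Cmin,ss = (1415/49)·f/(1−f) ≈ 3.953 mg/L.
Regimen B: f = (1/2)^(44/37) ≈ 0.4385; Cmin,ss = (1470/49)·f/(1−f) ≈ 23.428 mg/L.
Difference ≈ 3.953 − 23.428 ≈ -19.475 mg/L.

-19.5 mg/L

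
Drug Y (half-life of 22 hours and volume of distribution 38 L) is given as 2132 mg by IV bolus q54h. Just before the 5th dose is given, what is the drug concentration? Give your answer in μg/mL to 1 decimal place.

f = (1/2)^(τ/t½) = (1/2)^(54/22) ≈ 0.1824.
C₀ = D/Vd = 2132/38 ≈ 56.105 μg/mL.
Before the 5th dose, 4 doses have been given. Superposition: Cmin = C₀·(f + f² + … + f^4).
≈ 56.105 × (0.1824 + 0.0333 + 0.0061 + 0.0011) ≈ 56.105 × 0.2229 ≈ 12.506 μg/mL.

12.5 μg/mL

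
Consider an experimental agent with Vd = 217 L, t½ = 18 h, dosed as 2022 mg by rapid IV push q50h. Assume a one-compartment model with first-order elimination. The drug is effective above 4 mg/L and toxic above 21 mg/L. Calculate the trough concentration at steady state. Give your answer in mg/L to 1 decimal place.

1.6 mg/L

τ/t½ = 50/18 ≈ 2.7778, so fraction remaining f = (1/2)^(50/18) ≈ 0.1458.
Accumulation ratio R = 1/(1 − f) ≈ 1/0.8542 ≈ 1.1707.
Single-dose peak C₀ = D/Vd = 2022/217 ≈ 9.318 mg/L.
Steady-state peak Cmax,ss = C₀·R ≈ 9.318 × 1.1707 ≈ 10.909 mg/L.
Steady-state trough Cmin,ss = Cmax,ss·f ≈ 10.909 × 0.1458 ≈ 1.591 mg/L.
Trough 1.6 mg/L vs MEC 4 mg/L: subtherapeutic.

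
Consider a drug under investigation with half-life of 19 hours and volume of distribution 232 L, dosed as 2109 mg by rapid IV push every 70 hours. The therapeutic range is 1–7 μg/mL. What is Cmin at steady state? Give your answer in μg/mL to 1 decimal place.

0.8 μg/mL

k = ln2/t½ = ln2/19 ≈ 0.036481 h⁻¹; fraction remaining f = e^(−kτ) = e^(−0.036481×70) ≈ 0.0778.
Accumulation ratio R = 1/(1 − f) ≈ 1/0.9222 ≈ 1.0844.
Each bolus raises the concentration by D/Vd = 2109/232 ≈ 9.091 μg/mL.
Cmax,ss = C₀/(1 − f) ≈ 9.091/0.9222 ≈ 9.858 μg/mL.
One interval later, Cmin,ss = Cmax,ss·e^(−kτ) ≈ 9.858 × 0.0778 ≈ 0.767 μg/mL.
Trough 0.8 μg/mL vs MEC 1 μg/mL: subtherapeutic.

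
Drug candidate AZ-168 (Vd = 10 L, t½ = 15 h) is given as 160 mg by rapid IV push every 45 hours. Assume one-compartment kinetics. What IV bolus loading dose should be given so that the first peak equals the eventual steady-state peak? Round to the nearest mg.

f = (1/2)^(45/15) ≈ 0.125000; accumulation ratio R = 1/(1−f) ≈ 1.14286.
Loading dose to hit Cmax,ss on first dose: D_load = D_maint·R ≈ 160 × 1.14286 ≈ 182.86 mg.

183 mg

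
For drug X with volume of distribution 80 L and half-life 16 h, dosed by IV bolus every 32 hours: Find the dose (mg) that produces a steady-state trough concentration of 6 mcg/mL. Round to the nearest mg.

1440 mg

τ/t½ = 32/16 ≈ 2, so f = (1/2)^(32/16) ≈ 0.250000.
Cmin,ss = (D/Vd)·f/(1−f), so D = Cmin,ss·Vd·(1−f)/f.
D = 6 × 80 × (1−f)/f ≈ 6 × 80 × 3.00000 ≈ 1440.00 mg.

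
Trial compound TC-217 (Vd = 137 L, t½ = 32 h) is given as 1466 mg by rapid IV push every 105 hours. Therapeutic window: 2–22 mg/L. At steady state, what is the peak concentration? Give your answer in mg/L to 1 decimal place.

k = ln2/t½ = ln2/32 ≈ 0.021661 h⁻¹; fraction remaining f = e^(−kτ) = e^(−0.021661×105) ≈ 0.1029.
At steady state, accumulation factor R = 1/(1 − e^(−kτ)) ≈ 1.1147.
Single-dose peak C₀ = D/Vd = 1466/137 ≈ 10.701 mg/L.
Steady-state peak Cmax,ss = C₀·R ≈ 10.701 × 1.1147 ≈ 11.928 mg/L.
Peak 11.9 mg/L vs MTC 22 mg/L: below toxic threshold.

11.9 mg/L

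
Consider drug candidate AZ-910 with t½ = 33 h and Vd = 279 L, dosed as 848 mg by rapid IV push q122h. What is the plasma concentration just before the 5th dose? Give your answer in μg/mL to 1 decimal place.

0.3 μg/mL

f = (1/2)^(τ/t½) = (1/2)^(122/33) ≈ 0.0771.
C₀ = D/Vd = 848/279 ≈ 3.039 μg/mL.
Before the 5th dose, 4 doses have been given. Superposition: Cmin = C₀·(f + f² + … + f^4).
≈ 3.039 × (0.0771 + 0.0059 + 0.0005 + 0.0000) ≈ 3.039 × 0.0835 ≈ 0.254 μg/mL.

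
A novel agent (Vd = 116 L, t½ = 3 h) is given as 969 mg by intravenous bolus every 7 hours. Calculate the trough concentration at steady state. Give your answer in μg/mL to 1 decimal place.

k = ln2/t½ = ln2/3 ≈ 0.231049 h⁻¹; fraction remaining f = e^(−kτ) = e^(−0.231049×7) ≈ 0.1984.
At steady state, accumulation factor R = 1/(1 − e^(−kτ)) ≈ 1.2475.
Single-dose peak C₀ = D/Vd = 969/116 ≈ 8.353 μg/mL.
Cmax,ss = C₀/(1 − f) ≈ 8.353/0.8016 ≈ 10.420 μg/mL.
Steady-state trough Cmin,ss = Cmax,ss·f ≈ 10.420 × 0.1984 ≈ 2.067 μg/mL.

2.1 μg/mL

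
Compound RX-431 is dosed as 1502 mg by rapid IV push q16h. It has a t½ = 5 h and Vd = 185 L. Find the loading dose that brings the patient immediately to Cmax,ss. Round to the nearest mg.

f = (1/2)^(16/5) ≈ 0.108819; accumulation ratio R = 1/(1−f) ≈ 1.12211.
Loading dose to hit Cmax,ss on first dose: D_load = D_maint·R ≈ 1502 × 1.12211 ≈ 1685.41 mg.

1685 mg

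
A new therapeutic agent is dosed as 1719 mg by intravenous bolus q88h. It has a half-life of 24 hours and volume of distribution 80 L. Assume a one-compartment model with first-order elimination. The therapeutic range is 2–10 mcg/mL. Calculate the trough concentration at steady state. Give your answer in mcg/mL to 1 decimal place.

1.8 mcg/mL

τ/t½ = 88/24 ≈ 3.6667, so fraction remaining f = (1/2)^(88/24) ≈ 0.0787.
Accumulation ratio R = 1/(1 − f) ≈ 1/0.9213 ≈ 1.0854.
Each bolus raises the concentration by D/Vd = 1719/80 ≈ 21.488 mcg/mL.
Cmax,ss = C₀/(1 − f) ≈ 21.488/0.9213 ≈ 23.324 mcg/mL.
One interval later, Cmin,ss = Cmax,ss·e^(−kτ) ≈ 23.324 × 0.0787 ≈ 1.836 mcg/mL.
Trough 1.8 mcg/mL vs MEC 2 mcg/mL: subtherapeutic.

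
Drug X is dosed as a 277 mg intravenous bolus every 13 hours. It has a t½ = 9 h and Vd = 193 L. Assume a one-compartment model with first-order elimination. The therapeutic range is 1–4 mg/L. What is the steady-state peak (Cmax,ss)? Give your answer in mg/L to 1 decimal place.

τ/t½ = 13/9 ≈ 1.4444, so fraction remaining f = (1/2)^(13/9) ≈ 0.3674.
At steady state, accumulation factor R = 1/(1 − e^(−kτ)) ≈ 1.5808.
Single-dose peak C₀ = D/Vd = 277/193 ≈ 1.435 mg/L.
Steady-state peak Cmax,ss = C₀·R ≈ 1.435 × 1.5808 ≈ 2.268 mg/L.
Peak 2.3 mg/L vs MTC 4 mg/L: below toxic threshold.

2.3 mg/L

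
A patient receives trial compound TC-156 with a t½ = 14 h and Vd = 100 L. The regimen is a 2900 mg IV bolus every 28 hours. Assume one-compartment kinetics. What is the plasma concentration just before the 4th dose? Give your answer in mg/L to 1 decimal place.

9.5 mg/L

f = (1/2)^(τ/t½) = (1/2)^(28/14) ≈ 0.2500.
C₀ = D/Vd = 2900/100 ≈ 29.000 mg/L.
Before the 4th dose, 3 doses have been given. Superposition: Cmin = C₀·(f + f² + … + f^3).
≈ 29.000 × (0.2500 + 0.0625 + 0.0156) ≈ 29.000 × 0.3281 ≈ 9.515 mg/L.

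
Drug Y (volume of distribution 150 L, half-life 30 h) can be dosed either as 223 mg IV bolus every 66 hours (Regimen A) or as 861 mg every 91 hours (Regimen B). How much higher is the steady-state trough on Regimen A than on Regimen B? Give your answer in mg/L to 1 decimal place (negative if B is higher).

-0.4 mg/L

Regimen A: f = (1/2)^(66/30) ≈ 0.2176; Cmin,ss = (223/150)·f/(1−f) ≈ 0.413 mg/L.
Regimen B: f = (1/2)^(91/30) ≈ 0.1221; Cmin,ss = (861/150)·f/(1−f) ≈ 0.798 mg/L.
Difference ≈ 0.413 − 0.798 ≈ -0.385 mg/L.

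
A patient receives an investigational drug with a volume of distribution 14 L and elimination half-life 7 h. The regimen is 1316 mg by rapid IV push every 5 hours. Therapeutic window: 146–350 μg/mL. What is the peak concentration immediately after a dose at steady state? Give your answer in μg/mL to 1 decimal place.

τ/t½ = 5/7 ≈ 0.71429, so fraction remaining f = (1/2)^(5/7) ≈ 0.6095.
Accumulation ratio R = 1/(1 − f) ≈ 1/0.3905 ≈ 2.5608.
Each bolus raises the concentration by D/Vd = 1316/14 ≈ 94.000 μg/mL.
Steady-state peak Cmax,ss = C₀·R ≈ 94.000 × 2.5608 ≈ 240.715 μg/mL.
Peak 240.7 μg/mL vs MTC 350 μg/mL: below toxic threshold.

240.7 μg/mL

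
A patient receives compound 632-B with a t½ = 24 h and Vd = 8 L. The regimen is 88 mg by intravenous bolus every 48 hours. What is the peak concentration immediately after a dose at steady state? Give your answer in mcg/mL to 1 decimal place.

The dosing interval is 2 half-lives, so f = 2^(−2) = 0.25.
At steady state, R = 1/(1 − 0.25) = 4/3.
Single-dose peak C₀ = D/Vd = 88/8 = 11 mcg/mL.
Steady-state peak Cmax,ss = C₀·R = 11 × 4/3 ≈ 14.667 mcg/mL.

14.7 mcg/mL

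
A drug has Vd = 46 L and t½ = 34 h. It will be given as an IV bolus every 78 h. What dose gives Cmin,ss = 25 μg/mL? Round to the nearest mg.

τ/t½ = 78/34 ≈ 2.2941, so f = (1/2)^(78/34) ≈ 0.203893.
Cmin,ss = (D/Vd)·f/(1−f), so D = Cmin,ss·Vd·(1−f)/f.
D = 25 × 46 × (1−f)/f ≈ 25 × 46 × 3.90453 ≈ 4490.21 mg.

4490 mg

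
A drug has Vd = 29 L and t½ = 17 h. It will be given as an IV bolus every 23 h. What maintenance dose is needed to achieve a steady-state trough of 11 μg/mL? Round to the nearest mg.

τ/t½ = 23/17 ≈ 1.3529, so f = (1/2)^(23/17) ≈ 0.391493.
Cmin,ss = (D/Vd)·f/(1−f), so D = Cmin,ss·Vd·(1−f)/f.
D = 11 × 29 × (1−f)/f ≈ 11 × 29 × 1.55432 ≈ 495.83 mg.

496 mg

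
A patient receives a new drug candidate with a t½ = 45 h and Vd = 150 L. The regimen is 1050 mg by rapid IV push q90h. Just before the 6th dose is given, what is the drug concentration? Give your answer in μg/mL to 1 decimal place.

2.3 μg/mL

f = (1/2)^(τ/t½) = (1/2)^(90/45) ≈ 0.2500.
C₀ = D/Vd = 1050/150 ≈ 7.000 μg/mL.
Before the 6th dose, 5 doses have been given. Superposition: Cmin = C₀·(f + f² + … + f^5).
≈ 7.000 × (0.2500 + 0.0625 + 0.0156 + 0.0039 + 0.0010) ≈ 7.000 × 0.3330 ≈ 2.331 μg/mL.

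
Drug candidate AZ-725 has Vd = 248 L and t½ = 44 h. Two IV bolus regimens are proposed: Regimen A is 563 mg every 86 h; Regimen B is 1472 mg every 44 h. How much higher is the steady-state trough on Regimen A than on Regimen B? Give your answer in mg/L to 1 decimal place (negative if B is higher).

Regimen A: f = (1/2)^(86/44) ≈ 0.2580; Cmin,ss = (563/248)·f/(1−f) ≈ 0.789 mg/L.
Regimen B: f = (1/2)^(44/44) ≈ 0.5000; Cmin,ss = (1472/248)·f/(1−f) ≈ 5.935 mg/L.
Difference ≈ 0.789 − 5.935 ≈ -5.146 mg/L.

-5.1 mg/L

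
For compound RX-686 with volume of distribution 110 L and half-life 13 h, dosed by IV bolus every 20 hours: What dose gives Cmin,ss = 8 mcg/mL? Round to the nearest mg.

τ/t½ = 20/13 ≈ 1.5385, so f = (1/2)^(20/13) ≈ 0.344252.
Cmin,ss = (D/Vd)·f/(1−f), so D = Cmin,ss·Vd·(1−f)/f.
D = 8 × 110 × (1−f)/f ≈ 8 × 110 × 1.90485 ≈ 1676.27 mg.

1676 mg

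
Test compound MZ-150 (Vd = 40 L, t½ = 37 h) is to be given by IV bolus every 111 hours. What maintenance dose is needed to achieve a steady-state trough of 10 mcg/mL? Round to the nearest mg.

τ/t½ = 111/37 ≈ 3, so f = (1/2)^(111/37) ≈ 0.125000.
Cmin,ss = (D/Vd)·f/(1−f), so D = Cmin,ss·Vd·(1−f)/f.
D = 10 × 40 × (1−f)/f ≈ 10 × 40 × 7.00000 ≈ 2800.00 mg.

2800 mg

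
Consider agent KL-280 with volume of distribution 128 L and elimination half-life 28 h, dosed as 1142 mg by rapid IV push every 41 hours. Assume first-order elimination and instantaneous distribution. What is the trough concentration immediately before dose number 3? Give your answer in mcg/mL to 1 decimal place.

4.4 mcg/mL

f = (1/2)^(τ/t½) = (1/2)^(41/28) ≈ 0.3624.
C₀ = D/Vd = 1142/128 ≈ 8.922 mcg/mL.
Before the 3rd dose, 2 doses have been given. Superposition: Cmin = C₀·(f + f²).
≈ 8.922 × (0.3624 + 0.1313) ≈ 8.922 × 0.4937 ≈ 4.405 mcg/mL.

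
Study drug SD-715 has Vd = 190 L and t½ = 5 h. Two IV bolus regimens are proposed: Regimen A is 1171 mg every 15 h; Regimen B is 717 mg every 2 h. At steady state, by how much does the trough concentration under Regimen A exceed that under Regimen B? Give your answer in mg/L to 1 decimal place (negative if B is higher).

Regimen A: f = (1/2)^(15/5) ≈ 0.1250; Cmin,ss = (1171/190)·f/(1−f) ≈ 0.880 mg/L.
Regimen B: f = (1/2)^(2/5) ≈ 0.7579; Cmin,ss = (717/190)·f/(1−f) ≈ 11.814 mg/L.
Difference ≈ 0.880 − 11.814 ≈ -10.934 mg/L.

-10.9 mg/L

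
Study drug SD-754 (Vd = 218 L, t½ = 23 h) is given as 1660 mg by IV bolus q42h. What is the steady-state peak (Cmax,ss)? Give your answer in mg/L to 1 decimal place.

Over one 42-h interval, 42/23 ≈ 1.8261 half-lives elapse, leaving f ≈ 0.2820 of each dose.
Accumulation ratio R = 1/(1 − f) ≈ 1/0.7180 ≈ 1.3928.
Each bolus raises the concentration by D/Vd = 1660/218 ≈ 7.615 mg/L.
Steady-state peak Cmax,ss = C₀·R ≈ 7.615 × 1.3928 ≈ 10.606 mg/L.

10.6 mg/L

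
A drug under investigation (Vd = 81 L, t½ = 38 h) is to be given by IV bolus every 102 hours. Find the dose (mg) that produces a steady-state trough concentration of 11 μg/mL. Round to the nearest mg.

4836 mg

τ/t½ = 102/38 ≈ 2.6842, so f = (1/2)^(102/38) ≈ 0.155587.
Cmin,ss = (D/Vd)·f/(1−f), so D = Cmin,ss·Vd·(1−f)/f.
D = 11 × 81 × (1−f)/f ≈ 11 × 81 × 5.42727 ≈ 4835.70 mg.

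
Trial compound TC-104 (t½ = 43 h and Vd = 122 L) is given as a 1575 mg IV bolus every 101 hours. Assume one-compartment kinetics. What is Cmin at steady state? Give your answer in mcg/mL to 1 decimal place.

3.2 mcg/mL

Over one 101-h interval, 101/43 ≈ 2.3488 half-lives elapse, leaving f ≈ 0.1963 of each dose.
Accumulation ratio R = 1/(1 − f) ≈ 1/0.8037 ≈ 1.2442.
Each bolus raises the concentration by D/Vd = 1575/122 ≈ 12.910 mcg/mL.
Cmax,ss = C₀/(1 − f) ≈ 12.910/0.8037 ≈ 16.063 mcg/mL.
One interval later, Cmin,ss = Cmax,ss·e^(−kτ) ≈ 16.063 × 0.1963 ≈ 3.153 mcg/mL.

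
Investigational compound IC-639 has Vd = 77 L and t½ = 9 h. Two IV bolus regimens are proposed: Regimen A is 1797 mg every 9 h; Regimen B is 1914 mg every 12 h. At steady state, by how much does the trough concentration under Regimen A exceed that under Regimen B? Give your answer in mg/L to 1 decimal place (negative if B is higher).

7.0 mg/L

Regimen A: f = (1/2)^(9/9) ≈ 0.5000; Cmin,ss = (1797/77)·f/(1−f) ≈ 23.338 mg/L.
Regimen B: f = (1/2)^(12/9) ≈ 0.3969; Cmin,ss = (1914/77)·f/(1−f) ≈ 16.358 mg/L.
Difference ≈ 23.338 − 16.358 ≈ 6.980 mg/L.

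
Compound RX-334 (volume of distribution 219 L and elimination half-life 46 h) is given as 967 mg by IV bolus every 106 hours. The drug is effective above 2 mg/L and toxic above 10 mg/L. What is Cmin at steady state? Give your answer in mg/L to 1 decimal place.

Over one 106-h interval, 106/46 ≈ 2.3043 half-lives elapse, leaving f ≈ 0.2025 of each dose.
Single-dose peak C₀ = D/Vd = 967/219 ≈ 4.416 mg/L.
Steady-state trough Cmin,ss = C₀·f/(1−f) ≈ 4.416 × 0.2025/0.7975 ≈ 1.121 mg/L.
Trough 1.1 mg/L vs MEC 2 mg/L: subtherapeutic.

1.1 mg/L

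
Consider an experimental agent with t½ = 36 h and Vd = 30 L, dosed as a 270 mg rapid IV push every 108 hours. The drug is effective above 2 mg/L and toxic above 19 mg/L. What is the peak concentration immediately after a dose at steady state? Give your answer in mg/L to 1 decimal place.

10.3 mg/L

τ = 108 h = 3 half-lives, so f = (1/2)^3 = 0.125.
At steady state, R = 1/(1 − 0.125) = 8/7.
Single-dose peak C₀ = D/Vd = 270/30 = 9 mg/L.
Steady-state peak Cmax,ss = C₀·R = 9 × 8/7 ≈ 10.286 mg/L.
Peak 10.3 mg/L vs MTC 19 mg/L: below toxic threshold.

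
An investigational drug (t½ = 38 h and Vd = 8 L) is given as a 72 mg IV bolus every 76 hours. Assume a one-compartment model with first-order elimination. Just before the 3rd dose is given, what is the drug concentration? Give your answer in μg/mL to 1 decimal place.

2.8 μg/mL

f = (1/2)^(τ/t½) = (1/2)^(76/38) ≈ 0.2500.
C₀ = D/Vd = 72/8 ≈ 9.000 μg/mL.
Before the 3rd dose, 2 doses have been given. Superposition: Cmin = C₀·(f + f²).
≈ 9.000 × (0.2500 + 0.0625) ≈ 9.000 × 0.3125 ≈ 2.812 μg/mL.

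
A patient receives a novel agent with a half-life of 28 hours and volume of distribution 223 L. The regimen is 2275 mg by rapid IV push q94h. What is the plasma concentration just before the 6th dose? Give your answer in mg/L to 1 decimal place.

f = (1/2)^(τ/t½) = (1/2)^(94/28) ≈ 0.0976.
C₀ = D/Vd = 2275/223 ≈ 10.202 mg/L.
Before the 6th dose, 5 doses have been given. Superposition: Cmin = C₀·(f + f² + … + f^5).
≈ 10.202 × (0.0976 + 0.0095 + 0.0009 + 0.0001 + 0.0000) ≈ 10.202 × 0.1081 ≈ 1.103 mg/L.

1.1 mg/L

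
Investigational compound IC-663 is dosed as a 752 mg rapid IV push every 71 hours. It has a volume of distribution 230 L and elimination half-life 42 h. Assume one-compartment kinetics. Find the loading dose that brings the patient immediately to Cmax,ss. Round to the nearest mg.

f = (1/2)^(71/42) ≈ 0.309825; accumulation ratio R = 1/(1−f) ≈ 1.44891.
Loading dose to hit Cmax,ss on first dose: D_load = D_maint·R ≈ 752 × 1.44891 ≈ 1089.58 mg.

1090 mg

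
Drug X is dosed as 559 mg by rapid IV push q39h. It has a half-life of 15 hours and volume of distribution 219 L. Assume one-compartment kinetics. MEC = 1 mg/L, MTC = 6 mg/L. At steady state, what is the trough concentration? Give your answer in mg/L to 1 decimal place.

k = ln2/t½ = ln2/15 ≈ 0.046210 h⁻¹; fraction remaining f = e^(−kτ) = e^(−0.046210×39) ≈ 0.1649.
At steady state, accumulation factor R = 1/(1 − e^(−kτ)) ≈ 1.1975.
Single-dose peak C₀ = D/Vd = 559/219 ≈ 2.553 mg/L.
Steady-state peak Cmax,ss = C₀·R ≈ 2.553 × 1.1975 ≈ 3.057 mg/L.
Steady-state trough Cmin,ss = Cmax,ss·f ≈ 3.057 × 0.1649 ≈ 0.504 mg/L.
Trough 0.5 mg/L vs MEC 1 mg/L: subtherapeutic.

0.5 mg/L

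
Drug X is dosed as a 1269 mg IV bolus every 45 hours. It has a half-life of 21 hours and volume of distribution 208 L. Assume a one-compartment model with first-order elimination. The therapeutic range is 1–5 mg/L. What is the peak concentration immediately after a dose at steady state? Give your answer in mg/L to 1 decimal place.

k = ln2/t½ = ln2/21 ≈ 0.033007 h⁻¹; fraction remaining f = e^(−kτ) = e^(−0.033007×45) ≈ 0.2264.
At steady state, accumulation factor R = 1/(1 − e^(−kτ)) ≈ 1.2927.
Single-dose peak C₀ = D/Vd = 1269/208 ≈ 6.101 mg/L.
Steady-state peak Cmax,ss = C₀·R ≈ 6.101 × 1.2927 ≈ 7.887 mg/L.
Peak 7.9 mg/L vs MTC 5 mg/L: exceeds toxic threshold.

7.9 mg/L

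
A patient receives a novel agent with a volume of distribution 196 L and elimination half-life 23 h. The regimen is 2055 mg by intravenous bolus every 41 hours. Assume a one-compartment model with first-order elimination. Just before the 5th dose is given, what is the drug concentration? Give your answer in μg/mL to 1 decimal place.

4.3 μg/mL

f = (1/2)^(τ/t½) = (1/2)^(41/23) ≈ 0.2907.
C₀ = D/Vd = 2055/196 ≈ 10.485 μg/mL.
Before the 5th dose, 4 doses have been given. Superposition: Cmin = C₀·(f + f² + … + f^4).
≈ 10.485 × (0.2907 + 0.0845 + 0.0246 + 0.0071) ≈ 10.485 × 0.4069 ≈ 4.266 μg/mL.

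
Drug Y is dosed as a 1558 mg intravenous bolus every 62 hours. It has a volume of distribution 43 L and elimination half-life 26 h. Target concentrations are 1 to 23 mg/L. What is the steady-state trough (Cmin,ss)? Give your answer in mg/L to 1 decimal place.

8.6 mg/L

k = ln2/t½ = ln2/26 ≈ 0.026660 h⁻¹; fraction remaining f = e^(−kτ) = e^(−0.026660×62) ≈ 0.1915.
Each bolus raises the concentration by D/Vd = 1558/43 ≈ 36.233 mg/L.
Steady-state trough Cmin,ss = C₀·f/(1−f) ≈ 36.233 × 0.1915/0.8085 ≈ 8.582 mg/L.
Trough 8.6 mg/L vs MEC 1 mg/L: adequate.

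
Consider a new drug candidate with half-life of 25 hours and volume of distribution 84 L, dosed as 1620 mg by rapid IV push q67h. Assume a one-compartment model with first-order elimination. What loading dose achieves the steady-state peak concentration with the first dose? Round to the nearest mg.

f = (1/2)^(67/25) ≈ 0.156041; accumulation ratio R = 1/(1−f) ≈ 1.18489.
Loading dose to hit Cmax,ss on first dose: D_load = D_maint·R ≈ 1620 × 1.18489 ≈ 1919.52 mg.

1920 mg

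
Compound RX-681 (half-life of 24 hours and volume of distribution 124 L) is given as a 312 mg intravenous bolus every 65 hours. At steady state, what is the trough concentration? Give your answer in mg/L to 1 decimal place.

τ/t½ = 65/24 ≈ 2.7083, so fraction remaining f = (1/2)^(65/24) ≈ 0.1530.
Single-dose peak C₀ = D/Vd = 312/124 ≈ 2.516 mg/L.
Steady-state trough Cmin,ss = C₀·f/(1−f) ≈ 2.516 × 0.1530/0.8470 ≈ 0.454 mg/L.

0.5 mg/L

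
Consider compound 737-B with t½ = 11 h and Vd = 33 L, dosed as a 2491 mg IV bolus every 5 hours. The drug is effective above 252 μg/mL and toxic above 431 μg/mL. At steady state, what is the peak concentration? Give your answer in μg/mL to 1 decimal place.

279.3 μg/mL

Over one 5-h interval, 5/11 ≈ 0.45455 half-lives elapse, leaving f ≈ 0.7297 of each dose.
At steady state, accumulation factor R = 1/(1 − e^(−kτ)) ≈ 3.6996.
Single-dose peak C₀ = D/Vd = 2491/33 ≈ 75.485 μg/mL.
Steady-state peak Cmax,ss = C₀·R ≈ 75.485 × 3.6996 ≈ 279.264 μg/mL.
Peak 279.3 μg/mL vs MTC 431 μg/mL: below toxic threshold.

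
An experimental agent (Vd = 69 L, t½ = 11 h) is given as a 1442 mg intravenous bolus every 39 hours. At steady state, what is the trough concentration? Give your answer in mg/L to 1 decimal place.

k = ln2/t½ = ln2/11 ≈ 0.063013 h⁻¹; fraction remaining f = e^(−kτ) = e^(−0.063013×39) ≈ 0.0856.
Each bolus raises the concentration by D/Vd = 1442/69 ≈ 20.899 mg/L.
Steady-state trough Cmin,ss = C₀·f/(1−f) ≈ 20.899 × 0.0856/0.9144 ≈ 1.956 mg/L.

2.0 mg/L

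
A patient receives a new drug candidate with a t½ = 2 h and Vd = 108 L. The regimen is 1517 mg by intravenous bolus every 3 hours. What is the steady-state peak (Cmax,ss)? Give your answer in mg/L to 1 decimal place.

21.7 mg/L

k = ln2/t½ = ln2/2 ≈ 0.346574 h⁻¹; fraction remaining f = e^(−kτ) = e^(−0.346574×3) ≈ 0.3536.
At steady state, accumulation factor R = 1/(1 − e^(−kτ)) ≈ 1.5470.
Each bolus raises the concentration by D/Vd = 1517/108 ≈ 14.046 mg/L.
Steady-state peak Cmax,ss = C₀·R ≈ 14.046 × 1.5470 ≈ 21.729 mg/L.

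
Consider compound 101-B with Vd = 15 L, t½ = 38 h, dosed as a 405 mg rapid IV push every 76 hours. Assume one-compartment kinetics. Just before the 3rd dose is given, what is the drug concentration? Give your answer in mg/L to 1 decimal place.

8.4 mg/L

f = (1/2)^(τ/t½) = (1/2)^(76/38) ≈ 0.2500.
C₀ = D/Vd = 405/15 ≈ 27.000 mg/L.
Before the 3rd dose, 2 doses have been given. Superposition: Cmin = C₀·(f + f²).
≈ 27.000 × (0.2500 + 0.0625) ≈ 27.000 × 0.3125 ≈ 8.438 mg/L.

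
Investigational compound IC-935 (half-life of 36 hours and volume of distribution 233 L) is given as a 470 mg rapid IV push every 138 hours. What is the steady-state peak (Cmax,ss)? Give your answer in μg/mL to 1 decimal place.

2.2 μg/mL

k = ln2/t½ = ln2/36 ≈ 0.019254 h⁻¹; fraction remaining f = e^(−kτ) = e^(−0.019254×138) ≈ 0.0702.
Accumulation ratio R = 1/(1 − f) ≈ 1/0.9298 ≈ 1.0755.
Single-dose peak C₀ = D/Vd = 470/233 ≈ 2.017 μg/mL.
Cmax,ss = C₀/(1 − f) ≈ 2.017/0.9298 ≈ 2.169 μg/mL.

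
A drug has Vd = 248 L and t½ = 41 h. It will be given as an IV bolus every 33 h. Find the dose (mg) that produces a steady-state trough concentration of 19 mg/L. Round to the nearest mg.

τ/t½ = 33/41 ≈ 0.80488, so f = (1/2)^(33/41) ≈ 0.572410.
Cmin,ss = (D/Vd)·f/(1−f), so D = Cmin,ss·Vd·(1−f)/f.
D = 19 × 248 × (1−f)/f ≈ 19 × 248 × 0.74700 ≈ 3519.86 mg.

3520 mg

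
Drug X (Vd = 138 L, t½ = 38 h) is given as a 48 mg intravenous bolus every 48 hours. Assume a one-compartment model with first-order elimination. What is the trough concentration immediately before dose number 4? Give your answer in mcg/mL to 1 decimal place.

f = (1/2)^(τ/t½) = (1/2)^(48/38) ≈ 0.4166.
C₀ = D/Vd = 48/138 ≈ 0.348 mcg/mL.
Before the 4th dose, 3 doses have been given. Superposition: Cmin = C₀·(f + f² + … + f^3).
≈ 0.348 × (0.4166 + 0.1736 + 0.0723) ≈ 0.348 × 0.6625 ≈ 0.231 mcg/mL.

0.2 mcg/mL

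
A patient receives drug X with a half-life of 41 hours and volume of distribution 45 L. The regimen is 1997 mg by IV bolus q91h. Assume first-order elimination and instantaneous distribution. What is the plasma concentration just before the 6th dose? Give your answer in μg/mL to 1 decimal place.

12.1 μg/mL

f = (1/2)^(τ/t½) = (1/2)^(91/41) ≈ 0.2147.
C₀ = D/Vd = 1997/45 ≈ 44.378 μg/mL.
Before the 6th dose, 5 doses have been given. Superposition: Cmin = C₀·(f + f² + … + f^5).
≈ 44.378 × (0.2147 + 0.0461 + 0.0099 + 0.0021 + 0.0005) ≈ 44.378 × 0.2733 ≈ 12.129 μg/mL.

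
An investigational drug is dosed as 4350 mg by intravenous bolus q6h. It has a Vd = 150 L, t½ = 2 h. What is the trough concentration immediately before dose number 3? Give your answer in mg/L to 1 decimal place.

4.1 mg/L

f = (1/2)^(τ/t½) = (1/2)^(6/2) ≈ 0.1250.
C₀ = D/Vd = 4350/150 ≈ 29.000 mg/L.
Before the 3rd dose, 2 doses have been given. Superposition: Cmin = C₀·(f + f²).
≈ 29.000 × (0.1250 + 0.0156) ≈ 29.000 × 0.1406 ≈ 4.077 mg/L.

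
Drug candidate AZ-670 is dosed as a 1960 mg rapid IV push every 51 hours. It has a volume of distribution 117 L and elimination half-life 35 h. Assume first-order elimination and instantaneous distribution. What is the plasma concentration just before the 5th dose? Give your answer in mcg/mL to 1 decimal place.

f = (1/2)^(τ/t½) = (1/2)^(51/35) ≈ 0.3642.
C₀ = D/Vd = 1960/117 ≈ 16.752 mcg/mL.
Before the 5th dose, 4 doses have been given. Superposition: Cmin = C₀·(f + f² + … + f^4).
≈ 16.752 × (0.3642 + 0.1326 + 0.0483 + 0.0176) ≈ 16.752 × 0.5627 ≈ 9.426 mcg/mL.

9.4 mcg/mL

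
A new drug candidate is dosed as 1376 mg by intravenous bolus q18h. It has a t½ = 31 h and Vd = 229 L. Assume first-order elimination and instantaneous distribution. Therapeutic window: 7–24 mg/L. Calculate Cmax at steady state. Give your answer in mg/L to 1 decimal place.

18.1 mg/L

τ/t½ = 18/31 ≈ 0.58065, so fraction remaining f = (1/2)^(18/31) ≈ 0.6687.
Accumulation ratio R = 1/(1 − f) ≈ 1/0.3313 ≈ 3.0184.
Single-dose peak C₀ = D/Vd = 1376/229 ≈ 6.009 mg/L.
Cmax,ss = C₀/(1 − f) ≈ 6.009/0.3313 ≈ 18.138 mg/L.
Peak 18.1 mg/L vs MTC 24 mg/L: below toxic threshold.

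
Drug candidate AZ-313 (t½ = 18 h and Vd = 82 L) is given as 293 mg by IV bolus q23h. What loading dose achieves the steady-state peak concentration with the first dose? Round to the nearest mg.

f = (1/2)^(23/18) ≈ 0.412430; accumulation ratio R = 1/(1−f) ≈ 1.70192.
Loading dose to hit Cmax,ss on first dose: D_load = D_maint·R ≈ 293 × 1.70192 ≈ 498.66 mg.

499 mg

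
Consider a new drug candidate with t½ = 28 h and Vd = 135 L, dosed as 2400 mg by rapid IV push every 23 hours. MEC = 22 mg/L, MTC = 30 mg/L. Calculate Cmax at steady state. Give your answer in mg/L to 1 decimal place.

41.0 mg/L

Over one 23-h interval, 23/28 ≈ 0.82143 half-lives elapse, leaving f ≈ 0.5659 of each dose.
At steady state, accumulation factor R = 1/(1 − e^(−kτ)) ≈ 2.3036.
Each bolus raises the concentration by D/Vd = 2400/135 ≈ 17.778 mg/L.
Steady-state peak Cmax,ss = C₀·R ≈ 17.778 × 2.3036 ≈ 40.953 mg/L.
Peak 41.0 mg/L vs MTC 30 mg/L: exceeds toxic threshold.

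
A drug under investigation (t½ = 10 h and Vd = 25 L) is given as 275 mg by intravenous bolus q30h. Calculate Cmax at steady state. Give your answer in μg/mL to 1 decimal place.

τ = 30 h = 3 half-lives, so f = (1/2)^3 = 0.125.
At steady state, R = 1/(1 − 0.125) = 8/7.
Single-dose peak C₀ = D/Vd = 275/25 = 11 μg/mL.
Steady-state peak Cmax,ss = C₀·R = 11 × 8/7 ≈ 12.571 μg/mL.

12.6 μg/mL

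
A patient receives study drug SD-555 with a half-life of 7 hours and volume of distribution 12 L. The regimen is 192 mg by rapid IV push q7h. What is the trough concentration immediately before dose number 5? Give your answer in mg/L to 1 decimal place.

15.0 mg/L

f = (1/2)^(τ/t½) = (1/2)^(7/7) ≈ 0.5000.
C₀ = D/Vd = 192/12 ≈ 16.000 mg/L.
Before the 5th dose, 4 doses have been given. Superposition: Cmin = C₀·(f + f² + … + f^4).
≈ 16.000 × (0.5000 + 0.2500 + 0.1250 + 0.0625) ≈ 16.000 × 0.9375 ≈ 15.000 mg/L.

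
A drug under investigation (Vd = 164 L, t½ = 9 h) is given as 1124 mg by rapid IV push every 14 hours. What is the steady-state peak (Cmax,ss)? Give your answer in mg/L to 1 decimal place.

τ/t½ = 14/9 ≈ 1.5556, so fraction remaining f = (1/2)^(14/9) ≈ 0.3402.
At steady state, accumulation factor R = 1/(1 − e^(−kτ)) ≈ 1.5156.
Single-dose peak C₀ = D/Vd = 1124/164 ≈ 6.854 mg/L.
Steady-state peak Cmax,ss = C₀·R ≈ 6.854 × 1.5156 ≈ 10.388 mg/L.

10.4 mg/L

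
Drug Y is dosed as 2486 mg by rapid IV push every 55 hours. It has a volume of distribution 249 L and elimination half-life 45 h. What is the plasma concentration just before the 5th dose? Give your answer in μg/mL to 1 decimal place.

7.2 μg/mL

f = (1/2)^(τ/t½) = (1/2)^(55/45) ≈ 0.4286.
C₀ = D/Vd = 2486/249 ≈ 9.984 μg/mL.
Before the 5th dose, 4 doses have been given. Superposition: Cmin = C₀·(f + f² + … + f^4).
≈ 9.984 × (0.4286 + 0.1837 + 0.0787 + 0.0337) ≈ 9.984 × 0.7247 ≈ 7.235 μg/mL.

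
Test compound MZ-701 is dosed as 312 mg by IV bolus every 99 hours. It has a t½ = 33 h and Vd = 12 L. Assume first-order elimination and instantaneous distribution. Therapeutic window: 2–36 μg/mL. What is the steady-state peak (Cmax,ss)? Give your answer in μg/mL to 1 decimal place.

29.7 μg/mL

The dosing interval is 3 half-lives, so f = 2^(−3) = 0.125.
At steady state, R = 1/(1 − 0.125) = 8/7.
Single-dose peak C₀ = D/Vd = 312/12 = 26 μg/mL.
Steady-state peak Cmax,ss = C₀·R = 26 × 8/7 ≈ 29.714 μg/mL.
Peak 29.7 μg/mL vs MTC 36 μg/mL: below toxic threshold.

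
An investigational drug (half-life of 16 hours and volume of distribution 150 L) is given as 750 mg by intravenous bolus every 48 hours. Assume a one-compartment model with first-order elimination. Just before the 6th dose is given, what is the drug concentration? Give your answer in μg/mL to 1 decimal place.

0.7 μg/mL

f = (1/2)^(τ/t½) = (1/2)^(48/16) ≈ 0.1250.
C₀ = D/Vd = 750/150 ≈ 5.000 μg/mL.
Before the 6th dose, 5 doses have been given. Superposition: Cmin = C₀·(f + f² + … + f^5).
≈ 5.000 × (0.1250 + 0.0156 + 0.0020 + 0.0002 + 0.0000) ≈ 5.000 × 0.1428 ≈ 0.714 μg/mL.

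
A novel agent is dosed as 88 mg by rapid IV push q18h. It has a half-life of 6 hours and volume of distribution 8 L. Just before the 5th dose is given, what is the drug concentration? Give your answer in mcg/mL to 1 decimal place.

f = (1/2)^(τ/t½) = (1/2)^(18/6) ≈ 0.1250.
C₀ = D/Vd = 88/8 ≈ 11.000 mcg/mL.
Before the 5th dose, 4 doses have been given. Superposition: Cmin = C₀·(f + f² + … + f^4).
≈ 11.000 × (0.1250 + 0.0156 + 0.0020 + 0.0002) ≈ 11.000 × 0.1428 ≈ 1.571 mcg/mL.

1.6 mcg/mL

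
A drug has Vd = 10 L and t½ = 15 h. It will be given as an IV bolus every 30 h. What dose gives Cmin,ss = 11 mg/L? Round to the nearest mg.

τ/t½ = 30/15 ≈ 2, so f = (1/2)^(30/15) ≈ 0.250000.
Cmin,ss = (D/Vd)·f/(1−f), so D = Cmin,ss·Vd·(1−f)/f.
D = 11 × 10 × (1−f)/f ≈ 11 × 10 × 3.00000 ≈ 330.00 mg.

330 mg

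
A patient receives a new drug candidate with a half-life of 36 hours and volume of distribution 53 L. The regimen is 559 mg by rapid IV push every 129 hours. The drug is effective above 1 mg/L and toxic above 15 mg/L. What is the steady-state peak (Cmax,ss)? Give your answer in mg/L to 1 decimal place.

τ/t½ = 129/36 ≈ 3.5833, so fraction remaining f = (1/2)^(129/36) ≈ 0.0834.
Accumulation ratio R = 1/(1 − f) ≈ 1/0.9166 ≈ 1.0910.
Single-dose peak C₀ = D/Vd = 559/53 ≈ 10.547 mg/L.
Cmax,ss = C₀/(1 − f) ≈ 10.547/0.9166 ≈ 11.507 mg/L.
Peak 11.5 mg/L vs MTC 15 mg/L: below toxic threshold.

11.5 mg/L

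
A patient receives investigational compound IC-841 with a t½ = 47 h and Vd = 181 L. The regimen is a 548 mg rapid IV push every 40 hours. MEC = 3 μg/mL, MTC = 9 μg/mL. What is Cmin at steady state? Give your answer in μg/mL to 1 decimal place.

3.8 μg/mL

τ/t½ = 40/47 ≈ 0.85106, so fraction remaining f = (1/2)^(40/47) ≈ 0.5544.
Single-dose peak C₀ = D/Vd = 548/181 ≈ 3.028 μg/mL.
Steady-state trough Cmin,ss = C₀·f/(1−f) ≈ 3.028 × 0.5544/0.4456 ≈ 3.767 μg/mL.
Trough 3.8 μg/mL vs MEC 3 μg/mL: adequate.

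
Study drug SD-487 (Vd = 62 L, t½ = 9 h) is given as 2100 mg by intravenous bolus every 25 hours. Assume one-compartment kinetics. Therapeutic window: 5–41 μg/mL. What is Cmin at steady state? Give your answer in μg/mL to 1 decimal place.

5.8 μg/mL

k = ln2/t½ = ln2/9 ≈ 0.077016 h⁻¹; fraction remaining f = e^(−kτ) = e^(−0.077016×25) ≈ 0.1458.
Each bolus raises the concentration by D/Vd = 2100/62 ≈ 33.871 μg/mL.
Steady-state trough Cmin,ss = C₀·f/(1−f) ≈ 33.871 × 0.1458/0.8542 ≈ 5.781 μg/mL.
Trough 5.8 μg/mL vs MEC 5 μg/mL: adequate.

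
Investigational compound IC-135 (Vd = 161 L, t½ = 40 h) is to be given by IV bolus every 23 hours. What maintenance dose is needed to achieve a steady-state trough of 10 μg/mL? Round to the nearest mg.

788 mg

τ/t½ = 23/40 ≈ 0.575, so f = (1/2)^(23/40) ≈ 0.671286.
Cmin,ss = (D/Vd)·f/(1−f), so D = Cmin,ss·Vd·(1−f)/f.
D = 10 × 161 × (1−f)/f ≈ 10 × 161 × 0.48968 ≈ 788.38 mg.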